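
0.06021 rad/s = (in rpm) 0.575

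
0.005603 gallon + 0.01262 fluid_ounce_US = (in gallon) 0.005702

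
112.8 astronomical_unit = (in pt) 4.783e+16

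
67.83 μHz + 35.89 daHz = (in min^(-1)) 2.153e+04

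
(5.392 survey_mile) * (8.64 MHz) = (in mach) 2.202e+08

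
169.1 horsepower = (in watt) 1.261e+05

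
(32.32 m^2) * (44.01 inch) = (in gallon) 9544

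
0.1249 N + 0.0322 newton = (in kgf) 0.01602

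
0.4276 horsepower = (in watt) 318.9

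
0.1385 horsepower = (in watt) 103.3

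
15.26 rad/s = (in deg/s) 874.3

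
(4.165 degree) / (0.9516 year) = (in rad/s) 2.422e-09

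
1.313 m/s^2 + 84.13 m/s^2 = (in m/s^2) 85.44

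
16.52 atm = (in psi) 242.8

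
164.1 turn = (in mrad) 1.031e+06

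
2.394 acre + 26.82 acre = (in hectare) 11.82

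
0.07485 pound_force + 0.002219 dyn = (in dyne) 3.329e+04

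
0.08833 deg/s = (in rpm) 0.01472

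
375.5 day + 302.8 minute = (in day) 375.7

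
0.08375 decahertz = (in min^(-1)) 50.25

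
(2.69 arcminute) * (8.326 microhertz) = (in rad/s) 6.515e-09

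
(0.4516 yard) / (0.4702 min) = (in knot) 0.02845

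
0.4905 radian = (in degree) 28.1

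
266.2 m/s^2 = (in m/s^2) 266.2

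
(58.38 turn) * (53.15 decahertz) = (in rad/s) 1.95e+05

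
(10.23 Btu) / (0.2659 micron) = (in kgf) 4.139e+09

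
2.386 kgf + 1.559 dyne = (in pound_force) 5.26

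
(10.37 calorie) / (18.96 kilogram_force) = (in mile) 0.000145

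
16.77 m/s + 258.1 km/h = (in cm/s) 8846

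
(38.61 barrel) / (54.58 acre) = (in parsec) 9.007e-22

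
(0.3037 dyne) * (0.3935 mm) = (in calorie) 2.856e-10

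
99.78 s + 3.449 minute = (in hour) 0.0852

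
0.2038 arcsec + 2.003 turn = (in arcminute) 4.326e+04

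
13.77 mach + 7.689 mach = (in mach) 21.46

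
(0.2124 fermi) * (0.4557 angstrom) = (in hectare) 9.679e-31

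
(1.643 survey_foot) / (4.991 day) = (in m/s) 1.161e-06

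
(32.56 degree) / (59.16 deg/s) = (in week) 9.1e-07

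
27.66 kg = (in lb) 60.98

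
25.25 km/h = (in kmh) 25.25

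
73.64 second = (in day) 0.0008523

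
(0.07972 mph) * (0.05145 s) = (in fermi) 1.834e+12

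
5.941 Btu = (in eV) 3.912e+22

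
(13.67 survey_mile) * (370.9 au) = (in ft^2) 1.314e+19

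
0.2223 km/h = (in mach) 0.0001814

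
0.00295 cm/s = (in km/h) 0.0001062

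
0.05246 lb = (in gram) 23.8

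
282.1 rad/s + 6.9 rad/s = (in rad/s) 289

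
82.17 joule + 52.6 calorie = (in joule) 302.2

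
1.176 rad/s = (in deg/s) 67.38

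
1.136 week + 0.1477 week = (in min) 1.294e+04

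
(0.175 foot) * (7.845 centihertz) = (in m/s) 0.004185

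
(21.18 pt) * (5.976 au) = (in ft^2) 7.19e+10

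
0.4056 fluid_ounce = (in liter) 0.012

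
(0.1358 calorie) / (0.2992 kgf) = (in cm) 19.36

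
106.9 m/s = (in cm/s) 1.069e+04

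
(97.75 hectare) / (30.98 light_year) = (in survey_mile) 2.072e-15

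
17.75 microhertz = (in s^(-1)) 1.775e-05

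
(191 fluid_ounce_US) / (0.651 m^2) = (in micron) 8677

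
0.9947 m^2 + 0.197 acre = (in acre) 0.1972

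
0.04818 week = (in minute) 485.7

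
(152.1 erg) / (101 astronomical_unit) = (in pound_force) 2.263e-19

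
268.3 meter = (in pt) 7.605e+05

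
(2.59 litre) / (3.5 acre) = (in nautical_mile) 9.874e-11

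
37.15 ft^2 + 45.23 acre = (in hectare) 18.3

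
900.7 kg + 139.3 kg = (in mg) 1.04e+09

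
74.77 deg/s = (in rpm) 12.46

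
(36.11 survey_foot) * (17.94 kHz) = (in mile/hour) 4.417e+05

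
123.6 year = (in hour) 1.083e+06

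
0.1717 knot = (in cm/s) 8.833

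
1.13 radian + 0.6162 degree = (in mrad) 1141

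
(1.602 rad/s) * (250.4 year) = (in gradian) 8.053e+11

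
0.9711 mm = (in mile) 6.034e-07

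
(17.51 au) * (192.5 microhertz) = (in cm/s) 5.042e+10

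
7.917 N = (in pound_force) 1.78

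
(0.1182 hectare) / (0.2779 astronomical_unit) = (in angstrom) 284.3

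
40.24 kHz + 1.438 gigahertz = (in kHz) 1.438e+06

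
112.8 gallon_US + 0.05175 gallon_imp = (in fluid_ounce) 1.445e+04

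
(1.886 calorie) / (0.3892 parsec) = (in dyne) 6.571e-11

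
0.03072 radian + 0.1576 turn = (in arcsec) 2.106e+05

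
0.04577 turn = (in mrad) 287.6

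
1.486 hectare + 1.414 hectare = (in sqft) 3.122e+05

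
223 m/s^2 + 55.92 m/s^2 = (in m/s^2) 278.9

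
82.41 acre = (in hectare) 33.35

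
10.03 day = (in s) 8.666e+05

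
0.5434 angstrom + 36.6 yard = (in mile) 0.0208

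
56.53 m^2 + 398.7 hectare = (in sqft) 4.292e+07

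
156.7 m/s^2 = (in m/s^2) 156.7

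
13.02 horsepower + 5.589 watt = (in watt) 9715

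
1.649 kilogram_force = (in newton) 16.17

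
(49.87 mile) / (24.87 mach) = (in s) 9.478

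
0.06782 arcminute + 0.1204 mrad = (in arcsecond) 28.9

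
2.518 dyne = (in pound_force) 5.661e-06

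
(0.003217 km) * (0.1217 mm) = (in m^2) 0.0003915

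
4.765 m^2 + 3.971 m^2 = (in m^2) 8.736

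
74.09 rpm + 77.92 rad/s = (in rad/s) 85.68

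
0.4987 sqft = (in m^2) 0.04633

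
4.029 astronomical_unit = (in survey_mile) 3.745e+08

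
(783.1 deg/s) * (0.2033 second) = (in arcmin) 9552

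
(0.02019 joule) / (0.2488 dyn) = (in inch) 3.195e+05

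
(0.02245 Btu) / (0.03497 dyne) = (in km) 6.773e+04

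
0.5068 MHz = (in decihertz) 5.068e+06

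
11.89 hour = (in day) 0.4954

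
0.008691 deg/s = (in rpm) 0.001449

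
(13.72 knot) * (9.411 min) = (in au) 2.664e-08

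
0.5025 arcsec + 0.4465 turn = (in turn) 0.4465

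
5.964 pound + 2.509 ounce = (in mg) 2.776e+06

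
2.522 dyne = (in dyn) 2.522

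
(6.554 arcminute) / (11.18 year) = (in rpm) 5.164e-11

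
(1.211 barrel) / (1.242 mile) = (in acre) 2.38e-08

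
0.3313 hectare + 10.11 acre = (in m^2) 4.423e+04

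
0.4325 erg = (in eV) 2.699e+11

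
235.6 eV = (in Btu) 3.578e-20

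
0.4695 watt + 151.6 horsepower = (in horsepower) 151.6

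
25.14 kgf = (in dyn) 2.465e+07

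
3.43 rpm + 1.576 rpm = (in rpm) 5.006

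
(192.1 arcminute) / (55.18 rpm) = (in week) 1.599e-08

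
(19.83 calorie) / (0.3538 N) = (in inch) 9233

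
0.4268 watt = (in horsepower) 0.0005723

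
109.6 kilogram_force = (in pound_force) 241.6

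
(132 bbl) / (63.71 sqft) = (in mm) 3546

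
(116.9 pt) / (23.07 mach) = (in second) 5.25e-06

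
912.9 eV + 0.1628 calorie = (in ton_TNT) 1.628e-10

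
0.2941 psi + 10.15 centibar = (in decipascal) 1.218e+05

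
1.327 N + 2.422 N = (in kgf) 0.3823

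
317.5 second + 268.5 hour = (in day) 11.19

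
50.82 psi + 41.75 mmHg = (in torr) 2670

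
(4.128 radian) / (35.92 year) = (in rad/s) 3.644e-09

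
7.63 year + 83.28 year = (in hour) 7.964e+05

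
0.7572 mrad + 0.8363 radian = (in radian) 0.8371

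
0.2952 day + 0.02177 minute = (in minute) 425.1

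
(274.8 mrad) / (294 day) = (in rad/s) 1.082e-08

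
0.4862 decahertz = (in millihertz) 4862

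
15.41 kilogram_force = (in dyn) 1.511e+07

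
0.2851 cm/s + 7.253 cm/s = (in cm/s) 7.538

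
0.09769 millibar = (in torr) 0.07327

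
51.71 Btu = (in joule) 5.456e+04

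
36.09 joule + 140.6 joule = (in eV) 1.103e+21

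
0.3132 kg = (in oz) 11.05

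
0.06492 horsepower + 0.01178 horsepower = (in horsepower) 0.0767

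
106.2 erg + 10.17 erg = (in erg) 116.4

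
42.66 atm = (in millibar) 4.323e+04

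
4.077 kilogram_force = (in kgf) 4.077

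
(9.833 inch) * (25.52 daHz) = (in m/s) 63.74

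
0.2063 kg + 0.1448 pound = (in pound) 0.5996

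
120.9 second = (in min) 2.015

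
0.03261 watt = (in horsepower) 4.373e-05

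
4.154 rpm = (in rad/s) 0.435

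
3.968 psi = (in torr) 205.2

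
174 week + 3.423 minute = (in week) 174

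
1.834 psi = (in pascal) 1.264e+04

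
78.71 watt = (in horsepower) 0.1056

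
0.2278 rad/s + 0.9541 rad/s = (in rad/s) 1.182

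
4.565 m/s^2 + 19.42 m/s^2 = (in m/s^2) 23.99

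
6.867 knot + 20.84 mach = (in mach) 20.85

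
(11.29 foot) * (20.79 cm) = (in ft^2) 7.701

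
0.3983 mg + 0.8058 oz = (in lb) 0.05036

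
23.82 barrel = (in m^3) 3.787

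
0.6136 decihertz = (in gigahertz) 6.136e-11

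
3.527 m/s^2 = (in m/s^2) 3.527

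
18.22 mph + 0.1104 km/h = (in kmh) 29.43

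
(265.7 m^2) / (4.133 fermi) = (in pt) 1.822e+20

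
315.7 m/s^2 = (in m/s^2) 315.7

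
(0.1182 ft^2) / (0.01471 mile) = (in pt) 1.315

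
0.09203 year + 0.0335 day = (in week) 4.803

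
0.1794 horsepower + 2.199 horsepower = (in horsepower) 2.378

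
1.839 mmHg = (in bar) 0.002452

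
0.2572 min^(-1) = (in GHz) 4.287e-12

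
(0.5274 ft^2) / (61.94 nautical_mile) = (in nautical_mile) 2.306e-10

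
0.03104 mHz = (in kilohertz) 3.104e-08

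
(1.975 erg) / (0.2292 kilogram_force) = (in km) 8.787e-11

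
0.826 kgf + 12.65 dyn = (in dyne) 8.1e+05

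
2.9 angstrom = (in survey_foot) 9.514e-10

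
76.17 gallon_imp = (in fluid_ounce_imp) 1.219e+04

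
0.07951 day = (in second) 6870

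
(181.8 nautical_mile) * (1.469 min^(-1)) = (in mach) 24.21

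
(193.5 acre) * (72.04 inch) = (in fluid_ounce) 4.845e+10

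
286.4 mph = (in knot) 248.9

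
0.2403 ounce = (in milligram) 6812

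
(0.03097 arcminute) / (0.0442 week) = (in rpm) 3.218e-09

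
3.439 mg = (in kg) 3.439e-06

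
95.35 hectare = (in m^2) 9.535e+05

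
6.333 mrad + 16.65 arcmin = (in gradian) 0.7115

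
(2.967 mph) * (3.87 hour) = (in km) 18.48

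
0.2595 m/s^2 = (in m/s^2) 0.2595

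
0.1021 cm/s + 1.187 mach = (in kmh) 1455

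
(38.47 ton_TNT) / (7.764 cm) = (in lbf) 4.661e+11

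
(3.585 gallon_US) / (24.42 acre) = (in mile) 8.533e-11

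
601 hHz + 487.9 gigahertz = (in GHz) 487.9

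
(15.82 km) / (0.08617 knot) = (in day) 4.13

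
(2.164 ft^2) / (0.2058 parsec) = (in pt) 8.974e-14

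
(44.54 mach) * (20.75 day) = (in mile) 1.689e+07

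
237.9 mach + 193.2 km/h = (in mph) 1.813e+05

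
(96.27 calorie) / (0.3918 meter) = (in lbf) 231.1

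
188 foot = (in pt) 1.624e+05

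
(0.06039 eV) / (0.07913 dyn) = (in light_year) 1.292e-30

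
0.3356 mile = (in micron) 5.401e+08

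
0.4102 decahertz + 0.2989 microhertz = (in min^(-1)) 246.1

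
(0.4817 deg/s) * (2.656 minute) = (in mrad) 1340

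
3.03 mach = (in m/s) 1032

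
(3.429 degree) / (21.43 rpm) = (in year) 8.456e-10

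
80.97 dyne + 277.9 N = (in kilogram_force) 28.34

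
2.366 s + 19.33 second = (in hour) 0.006027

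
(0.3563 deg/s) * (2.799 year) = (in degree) 3.145e+07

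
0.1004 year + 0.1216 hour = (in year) 0.1004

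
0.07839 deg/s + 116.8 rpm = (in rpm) 116.8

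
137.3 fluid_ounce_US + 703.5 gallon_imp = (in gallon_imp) 704.4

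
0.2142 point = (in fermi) 7.556e+10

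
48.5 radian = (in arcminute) 1.667e+05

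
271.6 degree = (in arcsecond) 9.778e+05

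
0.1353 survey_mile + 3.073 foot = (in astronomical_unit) 1.462e-09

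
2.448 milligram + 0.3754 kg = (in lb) 0.8276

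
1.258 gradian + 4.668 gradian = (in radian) 0.09309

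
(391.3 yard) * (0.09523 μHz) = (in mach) 1.001e-07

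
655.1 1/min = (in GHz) 1.092e-08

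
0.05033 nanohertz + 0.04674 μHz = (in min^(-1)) 2.807e-06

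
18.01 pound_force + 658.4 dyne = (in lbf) 18.01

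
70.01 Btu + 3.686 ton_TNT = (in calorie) 3.686e+09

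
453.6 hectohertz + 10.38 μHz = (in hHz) 453.6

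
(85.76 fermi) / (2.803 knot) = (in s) 5.947e-14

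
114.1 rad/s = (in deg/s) 6537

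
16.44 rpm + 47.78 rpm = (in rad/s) 6.725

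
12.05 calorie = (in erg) 5.042e+08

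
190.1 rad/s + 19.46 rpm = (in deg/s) 1.101e+04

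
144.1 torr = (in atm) 0.1896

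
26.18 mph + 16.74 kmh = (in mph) 36.58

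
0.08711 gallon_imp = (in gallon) 0.1046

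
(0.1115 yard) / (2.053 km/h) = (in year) 5.669e-09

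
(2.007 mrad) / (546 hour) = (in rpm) 9.75e-09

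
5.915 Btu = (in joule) 6241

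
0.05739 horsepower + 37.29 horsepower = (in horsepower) 37.35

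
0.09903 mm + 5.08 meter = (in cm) 508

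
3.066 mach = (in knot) 2029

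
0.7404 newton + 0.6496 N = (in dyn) 1.39e+05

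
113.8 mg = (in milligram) 113.8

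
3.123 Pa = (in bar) 3.123e-05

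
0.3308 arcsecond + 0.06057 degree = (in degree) 0.06066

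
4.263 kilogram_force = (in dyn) 4.181e+06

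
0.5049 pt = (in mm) 0.1781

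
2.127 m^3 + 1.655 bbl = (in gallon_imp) 525.8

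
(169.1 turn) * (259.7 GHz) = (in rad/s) 2.759e+14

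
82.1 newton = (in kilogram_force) 8.372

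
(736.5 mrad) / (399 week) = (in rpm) 2.914e-08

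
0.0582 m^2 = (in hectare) 5.82e-06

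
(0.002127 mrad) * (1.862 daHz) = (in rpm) 0.0003782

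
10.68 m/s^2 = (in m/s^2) 10.68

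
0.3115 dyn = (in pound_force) 7.003e-07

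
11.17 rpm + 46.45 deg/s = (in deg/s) 113.5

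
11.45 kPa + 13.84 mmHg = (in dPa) 1.33e+05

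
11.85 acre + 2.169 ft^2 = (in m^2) 4.796e+04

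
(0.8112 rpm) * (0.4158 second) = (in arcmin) 121.4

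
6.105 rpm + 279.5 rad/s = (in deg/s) 1.605e+04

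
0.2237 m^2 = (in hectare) 2.237e-05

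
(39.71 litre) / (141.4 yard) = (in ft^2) 0.003306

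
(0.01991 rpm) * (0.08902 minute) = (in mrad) 11.14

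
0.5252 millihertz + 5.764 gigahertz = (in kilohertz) 5.764e+06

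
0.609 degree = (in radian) 0.01063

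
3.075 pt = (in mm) 1.085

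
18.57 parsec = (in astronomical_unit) 3.83e+06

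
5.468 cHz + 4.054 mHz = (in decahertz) 0.005873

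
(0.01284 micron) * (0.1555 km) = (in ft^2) 2.149e-05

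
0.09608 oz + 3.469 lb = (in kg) 1.576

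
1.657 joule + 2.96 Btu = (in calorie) 746.8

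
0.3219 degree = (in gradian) 0.3577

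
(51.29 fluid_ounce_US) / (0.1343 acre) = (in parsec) 9.045e-23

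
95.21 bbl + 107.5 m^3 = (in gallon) 3.24e+04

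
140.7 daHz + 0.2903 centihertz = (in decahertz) 140.7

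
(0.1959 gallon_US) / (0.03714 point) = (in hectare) 0.00566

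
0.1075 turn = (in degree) 38.7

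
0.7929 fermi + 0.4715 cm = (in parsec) 1.528e-19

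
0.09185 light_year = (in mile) 5.4e+11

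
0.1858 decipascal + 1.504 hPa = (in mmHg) 1.128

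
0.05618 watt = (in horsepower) 7.534e-05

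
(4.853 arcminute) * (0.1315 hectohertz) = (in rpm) 0.1773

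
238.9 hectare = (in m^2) 2.389e+06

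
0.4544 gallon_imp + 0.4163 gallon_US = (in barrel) 0.02291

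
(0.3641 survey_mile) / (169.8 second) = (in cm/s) 345.1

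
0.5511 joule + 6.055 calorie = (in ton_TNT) 6.187e-09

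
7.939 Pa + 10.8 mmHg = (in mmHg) 10.86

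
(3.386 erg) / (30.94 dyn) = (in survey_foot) 0.00359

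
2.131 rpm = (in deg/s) 12.79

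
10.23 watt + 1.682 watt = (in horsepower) 0.01597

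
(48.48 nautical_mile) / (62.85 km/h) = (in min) 85.71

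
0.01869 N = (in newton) 0.01869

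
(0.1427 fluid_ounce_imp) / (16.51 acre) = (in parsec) 1.967e-27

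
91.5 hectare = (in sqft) 9.849e+06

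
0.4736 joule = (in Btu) 0.0004489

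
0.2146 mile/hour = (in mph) 0.2146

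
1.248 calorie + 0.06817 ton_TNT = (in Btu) 2.703e+05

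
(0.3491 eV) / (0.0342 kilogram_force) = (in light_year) 1.763e-35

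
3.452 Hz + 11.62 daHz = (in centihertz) 1.197e+04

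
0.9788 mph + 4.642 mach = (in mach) 4.643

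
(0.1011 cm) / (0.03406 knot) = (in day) 6.678e-07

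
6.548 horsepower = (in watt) 4883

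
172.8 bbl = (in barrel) 172.8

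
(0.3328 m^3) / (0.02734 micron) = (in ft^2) 1.31e+08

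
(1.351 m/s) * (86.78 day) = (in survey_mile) 6294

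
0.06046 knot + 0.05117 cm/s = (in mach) 9.285e-05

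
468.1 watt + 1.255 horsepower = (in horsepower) 1.883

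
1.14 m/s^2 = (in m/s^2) 1.14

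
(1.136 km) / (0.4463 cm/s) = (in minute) 4242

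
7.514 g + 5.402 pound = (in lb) 5.419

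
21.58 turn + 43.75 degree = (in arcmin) 4.688e+05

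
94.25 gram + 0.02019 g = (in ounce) 3.325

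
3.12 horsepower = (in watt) 2327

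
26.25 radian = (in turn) 4.178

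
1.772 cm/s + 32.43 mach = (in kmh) 3.975e+04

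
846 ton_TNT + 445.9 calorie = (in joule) 3.54e+12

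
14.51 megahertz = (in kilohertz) 1.451e+04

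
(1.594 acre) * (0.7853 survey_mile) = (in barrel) 5.128e+07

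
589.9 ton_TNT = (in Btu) 2.339e+09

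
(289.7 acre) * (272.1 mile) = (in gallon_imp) 1.129e+14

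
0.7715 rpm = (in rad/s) 0.08079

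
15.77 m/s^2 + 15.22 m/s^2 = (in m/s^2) 30.99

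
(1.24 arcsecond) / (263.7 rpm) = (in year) 6.903e-15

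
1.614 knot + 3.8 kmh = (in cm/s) 188.6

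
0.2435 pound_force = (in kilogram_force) 0.1104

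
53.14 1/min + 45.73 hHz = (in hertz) 4574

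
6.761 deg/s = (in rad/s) 0.118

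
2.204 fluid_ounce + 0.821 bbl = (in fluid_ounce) 4416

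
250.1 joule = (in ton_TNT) 5.978e-08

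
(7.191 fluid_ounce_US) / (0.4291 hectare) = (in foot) 1.626e-07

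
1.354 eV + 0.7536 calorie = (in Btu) 0.002989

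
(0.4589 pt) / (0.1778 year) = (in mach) 8.479e-14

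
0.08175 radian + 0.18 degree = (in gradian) 5.404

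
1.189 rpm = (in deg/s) 7.134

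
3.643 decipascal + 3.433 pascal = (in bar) 3.797e-05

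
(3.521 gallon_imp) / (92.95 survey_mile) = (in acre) 2.644e-11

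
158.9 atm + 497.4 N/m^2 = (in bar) 161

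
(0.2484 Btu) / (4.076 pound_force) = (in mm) 1.445e+04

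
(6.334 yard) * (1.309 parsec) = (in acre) 5.781e+13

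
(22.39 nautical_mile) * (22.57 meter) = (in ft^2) 1.007e+07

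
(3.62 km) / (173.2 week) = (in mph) 7.73e-05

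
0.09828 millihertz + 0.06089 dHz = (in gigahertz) 6.187e-12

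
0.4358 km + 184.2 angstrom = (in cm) 4.358e+04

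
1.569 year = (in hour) 1.374e+04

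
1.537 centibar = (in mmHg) 11.53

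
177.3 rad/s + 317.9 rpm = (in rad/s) 210.6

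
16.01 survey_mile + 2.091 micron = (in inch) 1.014e+06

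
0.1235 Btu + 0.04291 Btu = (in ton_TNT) 4.196e-08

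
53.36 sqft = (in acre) 0.001225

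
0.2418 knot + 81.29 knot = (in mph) 93.83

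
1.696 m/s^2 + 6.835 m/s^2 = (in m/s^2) 8.531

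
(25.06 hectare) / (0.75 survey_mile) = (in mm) 2.076e+05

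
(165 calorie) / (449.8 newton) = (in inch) 60.43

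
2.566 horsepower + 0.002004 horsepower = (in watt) 1915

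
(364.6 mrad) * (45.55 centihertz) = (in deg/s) 9.515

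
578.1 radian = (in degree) 3.312e+04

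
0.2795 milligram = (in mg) 0.2795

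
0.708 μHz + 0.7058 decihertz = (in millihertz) 70.58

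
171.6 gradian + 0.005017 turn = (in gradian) 173.6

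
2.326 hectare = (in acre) 5.748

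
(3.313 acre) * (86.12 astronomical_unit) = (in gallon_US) 4.563e+19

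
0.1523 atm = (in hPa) 154.3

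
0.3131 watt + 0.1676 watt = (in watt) 0.4807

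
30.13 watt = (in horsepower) 0.0404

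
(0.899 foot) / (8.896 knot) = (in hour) 1.663e-05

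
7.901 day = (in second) 6.826e+05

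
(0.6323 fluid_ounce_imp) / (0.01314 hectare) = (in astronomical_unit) 9.139e-19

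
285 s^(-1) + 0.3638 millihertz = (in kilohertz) 0.285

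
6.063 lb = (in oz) 97.01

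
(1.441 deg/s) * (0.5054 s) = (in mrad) 12.71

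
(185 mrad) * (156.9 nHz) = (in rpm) 2.772e-07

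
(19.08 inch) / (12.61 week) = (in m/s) 6.355e-08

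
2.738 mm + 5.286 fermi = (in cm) 0.2738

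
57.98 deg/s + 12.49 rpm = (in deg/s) 132.9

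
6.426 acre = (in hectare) 2.601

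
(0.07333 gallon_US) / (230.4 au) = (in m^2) 8.054e-18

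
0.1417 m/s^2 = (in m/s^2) 0.1417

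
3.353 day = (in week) 0.479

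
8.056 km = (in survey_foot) 2.643e+04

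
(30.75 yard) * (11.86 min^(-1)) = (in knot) 10.8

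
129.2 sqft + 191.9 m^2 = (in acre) 0.05039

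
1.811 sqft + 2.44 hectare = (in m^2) 2.44e+04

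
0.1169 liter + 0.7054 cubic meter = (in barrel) 4.438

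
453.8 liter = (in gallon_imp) 99.82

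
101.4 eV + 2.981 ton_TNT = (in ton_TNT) 2.981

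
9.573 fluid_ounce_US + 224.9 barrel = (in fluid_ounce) 1.209e+06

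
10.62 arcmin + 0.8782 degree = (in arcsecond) 3799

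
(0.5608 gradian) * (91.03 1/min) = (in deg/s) 0.7657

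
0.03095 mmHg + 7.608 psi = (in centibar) 52.46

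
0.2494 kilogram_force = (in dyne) 2.446e+05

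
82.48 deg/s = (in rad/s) 1.44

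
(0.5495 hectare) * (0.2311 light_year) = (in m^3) 1.201e+19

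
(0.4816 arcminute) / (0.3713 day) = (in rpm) 4.17e-08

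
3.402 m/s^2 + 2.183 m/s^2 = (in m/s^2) 5.585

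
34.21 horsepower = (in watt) 2.551e+04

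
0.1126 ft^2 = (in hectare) 1.046e-06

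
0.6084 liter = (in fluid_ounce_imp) 21.41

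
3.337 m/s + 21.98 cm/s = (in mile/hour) 7.956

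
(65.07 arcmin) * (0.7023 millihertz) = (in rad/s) 1.329e-05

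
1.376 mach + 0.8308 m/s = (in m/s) 469.4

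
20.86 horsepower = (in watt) 1.556e+04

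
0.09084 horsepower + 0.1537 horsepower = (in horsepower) 0.2445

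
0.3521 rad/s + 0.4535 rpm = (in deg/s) 22.89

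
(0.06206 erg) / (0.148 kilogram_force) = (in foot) 1.403e-08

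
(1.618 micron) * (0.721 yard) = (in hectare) 1.067e-10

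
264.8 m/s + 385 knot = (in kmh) 1666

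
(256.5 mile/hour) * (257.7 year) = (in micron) 9.319e+17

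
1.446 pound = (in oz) 23.14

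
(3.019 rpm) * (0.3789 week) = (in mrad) 7.245e+07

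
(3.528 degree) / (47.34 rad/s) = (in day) 1.505e-08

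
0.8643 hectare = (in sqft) 9.303e+04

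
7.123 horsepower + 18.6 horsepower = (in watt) 1.918e+04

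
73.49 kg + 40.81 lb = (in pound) 202.8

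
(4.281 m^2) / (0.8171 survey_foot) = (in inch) 676.7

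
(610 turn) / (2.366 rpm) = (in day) 0.179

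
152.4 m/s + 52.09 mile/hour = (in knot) 341.5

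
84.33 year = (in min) 4.432e+07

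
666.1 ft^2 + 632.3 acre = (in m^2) 2.559e+06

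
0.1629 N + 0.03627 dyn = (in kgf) 0.01661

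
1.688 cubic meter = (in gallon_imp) 371.3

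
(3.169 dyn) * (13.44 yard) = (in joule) 0.0003895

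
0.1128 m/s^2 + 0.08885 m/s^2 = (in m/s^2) 0.2016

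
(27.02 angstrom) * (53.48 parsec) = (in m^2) 4.459e+09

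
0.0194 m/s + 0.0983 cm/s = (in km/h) 0.07338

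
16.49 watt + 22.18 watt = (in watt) 38.67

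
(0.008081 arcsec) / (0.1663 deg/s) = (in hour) 3.749e-09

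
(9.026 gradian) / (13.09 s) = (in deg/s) 0.6206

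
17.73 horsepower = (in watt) 1.322e+04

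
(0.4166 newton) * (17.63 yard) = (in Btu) 0.006365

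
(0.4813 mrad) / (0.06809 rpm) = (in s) 0.0675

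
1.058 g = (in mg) 1058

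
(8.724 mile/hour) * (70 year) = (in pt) 2.44e+13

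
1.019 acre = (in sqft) 4.439e+04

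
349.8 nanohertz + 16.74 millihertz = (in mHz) 16.74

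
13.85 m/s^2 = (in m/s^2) 13.85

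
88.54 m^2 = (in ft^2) 953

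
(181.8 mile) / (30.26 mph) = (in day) 0.2503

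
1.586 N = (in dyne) 1.586e+05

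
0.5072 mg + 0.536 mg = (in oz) 3.68e-05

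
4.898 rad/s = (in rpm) 46.77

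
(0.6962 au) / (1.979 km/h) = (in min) 3.158e+09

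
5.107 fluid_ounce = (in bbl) 0.00095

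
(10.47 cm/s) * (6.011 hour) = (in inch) 8.92e+04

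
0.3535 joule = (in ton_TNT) 8.449e-11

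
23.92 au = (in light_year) 0.0003782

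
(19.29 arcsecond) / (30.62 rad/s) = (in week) 5.05e-12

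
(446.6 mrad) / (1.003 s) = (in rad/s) 0.4453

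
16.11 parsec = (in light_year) 52.54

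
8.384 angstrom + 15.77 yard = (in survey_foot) 47.31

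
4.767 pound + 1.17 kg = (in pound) 7.346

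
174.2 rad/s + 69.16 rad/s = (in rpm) 2324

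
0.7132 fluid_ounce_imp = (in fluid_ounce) 0.6852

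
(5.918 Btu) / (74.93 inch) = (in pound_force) 737.5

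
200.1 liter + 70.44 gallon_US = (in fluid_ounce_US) 1.578e+04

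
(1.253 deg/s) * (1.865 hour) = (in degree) 8413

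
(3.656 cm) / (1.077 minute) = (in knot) 0.0011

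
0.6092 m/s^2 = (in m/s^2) 0.6092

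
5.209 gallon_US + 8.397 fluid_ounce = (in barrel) 0.1256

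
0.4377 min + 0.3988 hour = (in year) 4.636e-05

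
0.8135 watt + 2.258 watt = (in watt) 3.071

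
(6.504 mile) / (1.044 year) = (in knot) 0.000618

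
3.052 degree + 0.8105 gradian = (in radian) 0.066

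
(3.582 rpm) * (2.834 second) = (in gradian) 67.68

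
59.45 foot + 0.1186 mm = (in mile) 0.01126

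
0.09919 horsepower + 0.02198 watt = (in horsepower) 0.09922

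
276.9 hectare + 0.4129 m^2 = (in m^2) 2.769e+06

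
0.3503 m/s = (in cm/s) 35.03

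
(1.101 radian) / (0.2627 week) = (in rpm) 6.617e-05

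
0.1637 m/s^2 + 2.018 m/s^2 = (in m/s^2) 2.182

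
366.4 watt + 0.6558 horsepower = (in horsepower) 1.147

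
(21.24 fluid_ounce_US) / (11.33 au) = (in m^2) 3.706e-16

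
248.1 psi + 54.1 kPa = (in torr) 1.324e+04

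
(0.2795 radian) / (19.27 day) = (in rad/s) 1.679e-07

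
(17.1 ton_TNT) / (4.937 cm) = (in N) 1.449e+12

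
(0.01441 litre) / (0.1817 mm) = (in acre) 1.96e-05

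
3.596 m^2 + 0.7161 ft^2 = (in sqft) 39.42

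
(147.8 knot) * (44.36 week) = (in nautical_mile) 1.101e+06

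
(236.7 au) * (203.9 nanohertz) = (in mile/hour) 1.615e+07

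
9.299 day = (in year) 0.02548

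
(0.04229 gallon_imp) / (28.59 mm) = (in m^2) 0.006725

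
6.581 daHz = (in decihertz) 658.1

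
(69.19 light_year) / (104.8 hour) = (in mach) 5.096e+09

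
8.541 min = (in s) 512.5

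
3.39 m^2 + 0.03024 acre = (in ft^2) 1354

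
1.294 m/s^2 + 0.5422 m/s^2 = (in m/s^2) 1.836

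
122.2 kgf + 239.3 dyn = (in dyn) 1.198e+08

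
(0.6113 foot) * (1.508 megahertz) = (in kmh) 1.012e+06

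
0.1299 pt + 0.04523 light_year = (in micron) 4.279e+20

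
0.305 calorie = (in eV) 7.965e+18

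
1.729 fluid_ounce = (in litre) 0.05113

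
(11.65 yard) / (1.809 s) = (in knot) 11.45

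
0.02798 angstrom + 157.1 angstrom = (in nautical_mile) 8.484e-12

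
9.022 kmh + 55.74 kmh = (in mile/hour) 40.24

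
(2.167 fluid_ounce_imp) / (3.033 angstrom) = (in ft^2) 2.185e+06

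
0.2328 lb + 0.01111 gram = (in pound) 0.2328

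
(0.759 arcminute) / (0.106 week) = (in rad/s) 3.444e-09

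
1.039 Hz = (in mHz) 1039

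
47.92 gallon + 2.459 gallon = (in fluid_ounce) 6449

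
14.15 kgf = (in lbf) 31.2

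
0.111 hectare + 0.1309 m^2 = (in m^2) 1110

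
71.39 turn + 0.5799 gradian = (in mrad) 4.486e+05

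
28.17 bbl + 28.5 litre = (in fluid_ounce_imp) 1.586e+05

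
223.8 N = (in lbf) 50.31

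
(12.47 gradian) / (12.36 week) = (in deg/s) 1.501e-06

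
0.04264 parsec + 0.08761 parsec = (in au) 2.687e+04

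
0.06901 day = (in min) 99.37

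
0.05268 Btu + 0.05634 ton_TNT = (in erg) 2.357e+15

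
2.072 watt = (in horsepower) 0.002779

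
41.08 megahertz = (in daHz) 4.108e+06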